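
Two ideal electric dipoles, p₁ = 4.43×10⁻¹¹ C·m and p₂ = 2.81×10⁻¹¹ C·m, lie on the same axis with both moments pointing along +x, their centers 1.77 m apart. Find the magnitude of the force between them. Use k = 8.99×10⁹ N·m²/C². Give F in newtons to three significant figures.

On-axis field of dipole 1 at distance r: E = 2kp₁/r³. Force on dipole 2 is F = p₂·dE/dr (gradient along axis).
dE/dr = −6kp₁/r⁴, so |F| = 6kp₁p₂/r⁴ (attractive for aligned moments).
F = 6(8.99×10⁹)(4.43×10⁻¹¹)(2.81×10⁻¹¹)/(1.77)⁴ = 6.841×10⁻¹² N.

F ≈ 6.84×10⁻¹² N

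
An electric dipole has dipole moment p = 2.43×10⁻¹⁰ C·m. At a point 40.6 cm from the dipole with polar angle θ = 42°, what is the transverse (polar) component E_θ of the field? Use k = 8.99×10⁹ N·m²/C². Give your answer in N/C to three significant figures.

For a dipole, E_θ = (kp sinθ)/r³.
kp/r³ = (8.99×10⁹)(2.43×10⁻¹⁰)/(0.406)³ = 32.64 N/C.
E_θ = 32.64·sin42° = 21.84 N/C.

E_θ ≈ 21.8 N/C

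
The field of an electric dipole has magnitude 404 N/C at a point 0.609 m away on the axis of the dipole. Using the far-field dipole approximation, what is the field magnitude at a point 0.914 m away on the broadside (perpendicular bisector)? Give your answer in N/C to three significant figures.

E ≈ 59.8 N/C

Dipole fields scale as 1/r³ in the far field.
The axial field is twice the equatorial field at the same r, so the geometry factor is 1/2.
E₂ = E₁ · (1/2) · (r₁/r₂)³ = 404 · 0.5 · (0.609/0.914)³.
(r₁/r₂)³ = (0.6663)³ = 0.2958.
E₂ ≈ 59.75 N/C.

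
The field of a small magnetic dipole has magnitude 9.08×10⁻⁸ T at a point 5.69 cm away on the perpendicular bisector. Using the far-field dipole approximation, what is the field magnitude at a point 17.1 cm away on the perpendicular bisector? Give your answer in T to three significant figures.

Dipole fields scale as 1/r³ in the far field; the geometry is the same at both points.
B₂ = B₁ · (r₁/r₂)³ = 9.08×10⁻⁸ · (5.69/17.1)³.
(r₁/r₂)³ = (0.3327)³ = 0.03684.
B₂ ≈ 3.345×10⁻⁹ T.

B ≈ 3.35×10⁻⁹ T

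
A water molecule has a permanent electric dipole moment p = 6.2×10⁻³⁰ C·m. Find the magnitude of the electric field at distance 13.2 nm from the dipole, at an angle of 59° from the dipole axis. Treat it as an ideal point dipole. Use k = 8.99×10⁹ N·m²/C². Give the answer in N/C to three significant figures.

E ≈ 3.25×10⁴ N/C

At angle θ the dipole field magnitude is E = (kp/r³)·√(1 + 3cos²θ).
kp/r³ = (8.99×10⁹)(6.20×10⁻³⁰) / (1.32×10⁻⁸)³ = 2.423×10⁴ N/C.
√(1 + 3cos²59°) = √(1 + 3·0.2653) = √1.7958 ≈ 1.3401.
E ≈ 2.423×10⁴ × 1.340 = 3.248×10⁴ N/C.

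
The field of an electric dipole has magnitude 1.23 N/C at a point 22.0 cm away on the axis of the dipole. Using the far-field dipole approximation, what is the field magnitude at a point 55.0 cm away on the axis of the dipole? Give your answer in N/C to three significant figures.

Dipole fields scale as 1/r³ in the far field; the geometry is the same at both points.
E₂ = E₁ · (r₁/r₂)³ = 1.23 · (22.0/55.0)³.
(r₁/r₂)³ = (0.4)³ = 0.064.
E₂ ≈ 0.07872 N/C.

E ≈ 0.0787 N/C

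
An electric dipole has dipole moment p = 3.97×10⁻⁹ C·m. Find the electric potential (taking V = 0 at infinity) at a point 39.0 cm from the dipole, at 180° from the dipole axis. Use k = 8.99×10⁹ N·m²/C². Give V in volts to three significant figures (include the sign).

V ≈ -235 V

The dipole potential is V = kp cosθ / r².
V = (8.99×10⁹)(3.97×10⁻⁹)·cos180° / (0.390)² = -234.7 V.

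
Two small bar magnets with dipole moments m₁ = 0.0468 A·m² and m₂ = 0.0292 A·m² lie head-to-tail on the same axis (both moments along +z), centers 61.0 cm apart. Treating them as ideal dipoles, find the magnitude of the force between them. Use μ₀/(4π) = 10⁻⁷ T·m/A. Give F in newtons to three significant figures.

F ≈ 5.92×10⁻⁹ N

On-axis B of dipole 1: B = (μ₀/4π)·2m₁/r³. Force on dipole 2: F = m₂·dB/dr.
dB/dr = −(μ₀/4π)·6m₁/r⁴, so |F| = (μ₀/4π)·6m₁m₂/r⁴.
F = 6(10⁻⁷)(0.0468)(0.0292)/(0.610)⁴ = 5.922×10⁻⁹ N.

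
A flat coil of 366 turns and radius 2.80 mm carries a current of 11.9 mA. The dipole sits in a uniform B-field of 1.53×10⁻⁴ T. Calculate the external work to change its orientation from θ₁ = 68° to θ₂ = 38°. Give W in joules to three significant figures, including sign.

W ≈ -6.79×10⁻⁹ J

m = NIA = NIπa² = 366·(0.0119)·π·(0.00280)² = 1.073×10⁻⁴ A·m².
W_ext = ΔU = −mB cosθ₂ + mB cosθ₁ = mB(cosθ₁ − cosθ₂).
W = (1.073×10⁻⁴)(1.53×10⁻⁴)·(cos68° − cos38°) = (1.642×10⁻⁸)·(-0.4134) = -6.787×10⁻⁹ J.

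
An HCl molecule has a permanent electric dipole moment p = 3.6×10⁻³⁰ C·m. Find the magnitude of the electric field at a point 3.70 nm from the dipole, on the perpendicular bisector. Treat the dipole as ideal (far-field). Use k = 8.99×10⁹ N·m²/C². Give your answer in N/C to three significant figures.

In the equatorial plane E = kp/r³.
E = (8.99×10⁹)(3.60×10⁻³⁰) / (3.70×10⁻⁹)³ = 6.389×10⁵ N/C.

E ≈ 6.39×10⁵ N/C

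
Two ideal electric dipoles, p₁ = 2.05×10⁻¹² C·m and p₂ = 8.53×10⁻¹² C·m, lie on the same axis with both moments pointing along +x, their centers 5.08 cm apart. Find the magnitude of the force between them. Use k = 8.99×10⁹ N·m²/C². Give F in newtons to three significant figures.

F ≈ 1.42×10⁻⁷ N

On-axis field of dipole 1 at distance r: E = 2kp₁/r³. Force on dipole 2 is F = p₂·dE/dr (gradient along axis).
dE/dr = −6kp₁/r⁴, so |F| = 6kp₁p₂/r⁴ (attractive for aligned moments).
F = 6(8.99×10⁹)(2.05×10⁻¹²)(8.53×10⁻¹²)/(0.0508)⁴ = 1.416×10⁻⁷ N.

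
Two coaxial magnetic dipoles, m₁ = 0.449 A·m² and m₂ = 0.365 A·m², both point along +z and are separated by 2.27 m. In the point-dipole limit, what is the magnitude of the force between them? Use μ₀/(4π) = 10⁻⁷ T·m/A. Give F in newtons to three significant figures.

On-axis B of dipole 1: B = (μ₀/4π)·2m₁/r³. Force on dipole 2: F = m₂·dB/dr.
dB/dr = −(μ₀/4π)·6m₁/r⁴, so |F| = (μ₀/4π)·6m₁m₂/r⁴.
F = 6(10⁻⁷)(0.449)(0.365)/(2.27)⁴ = 3.703×10⁻⁹ N.

F ≈ 3.70×10⁻⁹ N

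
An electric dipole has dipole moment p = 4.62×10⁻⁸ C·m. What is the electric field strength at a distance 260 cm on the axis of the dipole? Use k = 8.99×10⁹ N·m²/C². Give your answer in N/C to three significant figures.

E ≈ 47.3 N/C

On the dipole axis E = 2kp/r³.
E = 2·(8.99×10⁹)(4.62×10⁻⁸) / (2.60)³ = 47.26 N/C.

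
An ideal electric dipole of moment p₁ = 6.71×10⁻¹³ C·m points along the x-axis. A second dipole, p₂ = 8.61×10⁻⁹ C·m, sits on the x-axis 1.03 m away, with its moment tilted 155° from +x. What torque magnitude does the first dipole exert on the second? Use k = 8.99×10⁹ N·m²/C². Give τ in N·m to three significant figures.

τ ≈ 4.02×10⁻¹¹ N·m

The second dipole sits on the axis of the first, so the field there is axial: E₁ = 2kp₁/r³ along +x.
E₁ = 2(8.99×10⁹)(6.71×10⁻¹³)/(1.03)³ = 0.01104 N/C.
Torque on the second dipole: τ = p₂ E₁ sinθ.
τ = (8.61×10⁻⁹)(0.01104)·sin155° = 4.017×10⁻¹¹ N·m.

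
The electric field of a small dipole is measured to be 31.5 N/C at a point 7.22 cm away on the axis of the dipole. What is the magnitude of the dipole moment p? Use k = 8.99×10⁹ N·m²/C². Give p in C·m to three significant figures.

On axis E = 2kp/r³, so p = Er³/(2k).
p = (31.5)·(0.0722)³ / (2·8.99×10⁹) = 6.594×10⁻¹³ C·m.

p ≈ 6.59×10⁻¹³ C·m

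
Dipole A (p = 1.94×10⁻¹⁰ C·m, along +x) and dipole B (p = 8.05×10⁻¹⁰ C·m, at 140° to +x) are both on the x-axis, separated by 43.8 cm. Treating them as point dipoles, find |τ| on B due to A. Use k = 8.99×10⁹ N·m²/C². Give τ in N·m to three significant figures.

τ ≈ 2.15×10⁻⁸ N·m

The second dipole sits on the axis of the first, so the field there is axial: E₁ = 2kp₁/r³ along +x.
E₁ = 2(8.99×10⁹)(1.94×10⁻¹⁰)/(0.438)³ = 41.51 N/C.
Torque on the second dipole: τ = p₂ E₁ sinθ.
τ = (8.05×10⁻¹⁰)(41.51)·sin140° = 2.148×10⁻⁸ N·m.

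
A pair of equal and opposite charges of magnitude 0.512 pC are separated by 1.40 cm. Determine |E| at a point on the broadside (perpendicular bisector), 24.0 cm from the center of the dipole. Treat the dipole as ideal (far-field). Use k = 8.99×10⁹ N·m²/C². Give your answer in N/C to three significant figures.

Dipole moment p = qd = (5.12×10⁻¹³ C)(0.0140 m) = 7.168×10⁻¹⁵ C·m.
On the perpendicular bisector E = kp/r³ (half the axial value at the same distance).
E = (8.99×10⁹)(7.168×10⁻¹⁵) / (0.240)³ = 0.004661 N/C.

E ≈ 0.00466 N/C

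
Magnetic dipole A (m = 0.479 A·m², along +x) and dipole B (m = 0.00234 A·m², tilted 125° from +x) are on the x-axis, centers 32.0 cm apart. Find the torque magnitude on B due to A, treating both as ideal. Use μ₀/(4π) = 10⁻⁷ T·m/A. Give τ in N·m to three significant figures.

Dipole B is on the axis of dipole A, so B₁ there is axial: B₁ = (μ₀/4π)·2m₁/r³ along +x.
B₁ = 2(10⁻⁷)(0.479)/(0.320)³ = 2.924×10⁻⁶ T.
τ = m₂ B₁ sinθ.
τ = (0.00234)(2.924×10⁻⁶)·sin125° = 5.604×10⁻⁹ N·m.

τ ≈ 5.60×10⁻⁹ N·m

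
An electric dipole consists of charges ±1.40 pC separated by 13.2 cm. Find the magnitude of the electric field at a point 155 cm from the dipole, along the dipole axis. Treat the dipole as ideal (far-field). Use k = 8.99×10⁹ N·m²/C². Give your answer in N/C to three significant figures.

E ≈ 8.92×10⁻⁴ N/C

Dipole moment p = qd = (1.40×10⁻¹² C)(0.132 m) = 1.848×10⁻¹³ C·m.
On the dipole axis E = 2kp/r³.
E = 2·(8.99×10⁹)(1.848×10⁻¹³) / (1.55)³ = 8.923×10⁻⁴ N/C.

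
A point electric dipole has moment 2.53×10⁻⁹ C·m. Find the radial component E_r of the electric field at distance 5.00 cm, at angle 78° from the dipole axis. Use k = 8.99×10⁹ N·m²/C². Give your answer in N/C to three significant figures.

E_r ≈ 7.57×10⁴ N/C

For a dipole, E_r = (2kp cosθ)/r³.
kp/r³ = (8.99×10⁹)(2.53×10⁻⁹)/(0.0500)³ = 1.820×10⁵ N/C.
E_r = 2·1.820×10⁵·cos78° = 7.566×10⁴ N/C.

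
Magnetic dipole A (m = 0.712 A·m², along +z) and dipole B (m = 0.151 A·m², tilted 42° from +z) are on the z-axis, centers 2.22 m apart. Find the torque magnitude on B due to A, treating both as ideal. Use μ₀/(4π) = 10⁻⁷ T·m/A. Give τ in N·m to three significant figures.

τ ≈ 1.32×10⁻⁹ N·m

Dipole B is on the axis of dipole A, so B₁ there is axial: B₁ = (μ₀/4π)·2m₁/r³ along +z.
B₁ = 2(10⁻⁷)(0.712)/(2.22)³ = 1.302×10⁻⁸ T.
τ = m₂ B₁ sinθ.
τ = (0.151)(1.302×10⁻⁸)·sin42° = 1.315×10⁻⁹ N·m.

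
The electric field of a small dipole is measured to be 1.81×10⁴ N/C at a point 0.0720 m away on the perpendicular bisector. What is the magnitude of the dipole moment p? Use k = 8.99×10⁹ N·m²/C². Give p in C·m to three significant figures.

In the equatorial plane E = kp/r³, so p = Er³/(k).
p = (1.81×10⁴)·(0.0720)³ / (8.99×10⁹) = 7.515×10⁻¹⁰ C·m.

p ≈ 7.51×10⁻¹⁰ C·m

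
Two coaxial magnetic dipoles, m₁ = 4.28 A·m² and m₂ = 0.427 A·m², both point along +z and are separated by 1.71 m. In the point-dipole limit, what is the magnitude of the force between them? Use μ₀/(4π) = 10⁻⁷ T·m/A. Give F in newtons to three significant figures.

F ≈ 1.28×10⁻⁷ N

On-axis B of dipole 1: B = (μ₀/4π)·2m₁/r³. Force on dipole 2: F = m₂·dB/dr.
dB/dr = −(μ₀/4π)·6m₁/r⁴, so |F| = (μ₀/4π)·6m₁m₂/r⁴.
F = 6(10⁻⁷)(4.28)(0.427)/(1.71)⁴ = 1.282×10⁻⁷ N.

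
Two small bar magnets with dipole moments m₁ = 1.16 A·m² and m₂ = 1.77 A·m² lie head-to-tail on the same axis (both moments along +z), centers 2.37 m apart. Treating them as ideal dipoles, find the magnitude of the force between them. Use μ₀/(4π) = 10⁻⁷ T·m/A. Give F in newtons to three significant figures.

F ≈ 3.90×10⁻⁸ N

On-axis B of dipole 1: B = (μ₀/4π)·2m₁/r³. Force on dipole 2: F = m₂·dB/dr.
dB/dr = −(μ₀/4π)·6m₁/r⁴, so |F| = (μ₀/4π)·6m₁m₂/r⁴.
F = 6(10⁻⁷)(1.16)(1.77)/(2.37)⁴ = 3.905×10⁻⁸ N.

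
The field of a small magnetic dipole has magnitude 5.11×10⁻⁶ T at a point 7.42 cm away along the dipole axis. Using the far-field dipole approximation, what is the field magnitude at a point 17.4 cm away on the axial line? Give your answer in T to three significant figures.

Dipole fields scale as 1/r³ in the far field; the geometry is the same at both points.
B₂ = B₁ · (r₁/r₂)³ = 5.11×10⁻⁶ · (7.42/17.4)³.
(r₁/r₂)³ = (0.4264)³ = 0.07755.
B₂ ≈ 3.963×10⁻⁷ T.

B ≈ 3.96×10⁻⁷ T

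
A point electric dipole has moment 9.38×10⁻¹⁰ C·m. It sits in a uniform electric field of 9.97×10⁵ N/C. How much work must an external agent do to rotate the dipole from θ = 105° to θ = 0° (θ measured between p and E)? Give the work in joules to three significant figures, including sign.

W_ext = ΔU = U(θ₂) − U(θ₁) = −pE cosθ₂ − (−pE cosθ₁) = pE(cosθ₁ − cosθ₂).
W = (9.38×10⁻¹⁰)(9.97×10⁵)·(cos105° − cos0°) = (9.352×10⁻⁴)·(-1.2588) = -0.001177 J.

W ≈ -0.00118 J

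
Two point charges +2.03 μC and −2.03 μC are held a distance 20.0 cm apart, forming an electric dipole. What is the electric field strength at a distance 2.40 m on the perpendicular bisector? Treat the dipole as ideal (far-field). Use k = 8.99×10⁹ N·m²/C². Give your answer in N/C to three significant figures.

E ≈ 264 N/C

Dipole moment p = qd = (2.03×10⁻⁶ C)(0.200 m) = 4.06×10⁻⁷ C·m.
On the perpendicular bisector E = kp/r³ (half the axial value at the same distance).
E = (8.99×10⁹)(4.06×10⁻⁷) / (2.40)³ = 264.0 N/C.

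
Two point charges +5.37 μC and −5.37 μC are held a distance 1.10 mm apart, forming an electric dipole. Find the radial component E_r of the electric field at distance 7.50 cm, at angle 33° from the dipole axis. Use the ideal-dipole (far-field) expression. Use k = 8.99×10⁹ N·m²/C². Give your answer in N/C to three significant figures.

E_r ≈ 2.11×10⁵ N/C

Dipole moment p = qd = (5.37×10⁻⁶ C)(0.00110 m) = 5.907×10⁻⁹ C·m.
For a dipole, E_r = (2kp cosθ)/r³.
kp/r³ = (8.99×10⁹)(5.907×10⁻⁹)/(0.0750)³ = 1.259×10⁵ N/C.
E_r = 2·1.259×10⁵·cos33° = 2.111×10⁵ N/C.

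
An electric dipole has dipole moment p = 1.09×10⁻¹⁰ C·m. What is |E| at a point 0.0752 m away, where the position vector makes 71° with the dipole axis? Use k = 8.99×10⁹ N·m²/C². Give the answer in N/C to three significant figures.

E ≈ 2650 N/C

At angle θ the dipole field magnitude is E = (kp/r³)·√(1 + 3cos²θ).
kp/r³ = (8.99×10⁹)(1.09×10⁻¹⁰) / (0.0752)³ = 2304 N/C.
√(1 + 3cos²71°) = √(1 + 3·0.1060) = √1.3180 ≈ 1.1480.
E ≈ 2304 × 1.148 = 2645 N/C.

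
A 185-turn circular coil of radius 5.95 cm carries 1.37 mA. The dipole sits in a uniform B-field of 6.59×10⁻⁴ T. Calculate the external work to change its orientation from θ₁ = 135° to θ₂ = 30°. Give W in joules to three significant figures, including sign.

m = NIA = NIπa² = 185·(0.00137)·π·(0.0595)² = 0.002819 A·m².
W_ext = ΔU = −mB cosθ₂ + mB cosθ₁ = mB(cosθ₁ − cosθ₂).
W = (0.002819)(6.59×10⁻⁴)·(cos135° − cos30°) = (1.858×10⁻⁶)·(-1.5731) = -2.922×10⁻⁶ J.

W ≈ -2.92×10⁻⁶ J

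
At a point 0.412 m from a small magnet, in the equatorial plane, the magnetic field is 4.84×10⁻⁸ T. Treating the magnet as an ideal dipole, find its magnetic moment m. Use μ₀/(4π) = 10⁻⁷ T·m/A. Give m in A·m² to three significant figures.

m ≈ 0.0338 A·m²

In the equatorial plane B = (μ₀/4π)·m/r³, so m = Br³·4π/(μ₀).
m = (4.84×10⁻⁸)·(0.412)³ / (10⁻⁷) = 0.03385 A·m².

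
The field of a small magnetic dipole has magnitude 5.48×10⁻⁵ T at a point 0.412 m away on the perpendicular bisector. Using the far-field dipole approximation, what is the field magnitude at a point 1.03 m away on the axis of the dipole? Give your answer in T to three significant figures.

B ≈ 7.01×10⁻⁶ T

Dipole fields scale as 1/r³ in the far field.
The axial field is twice the equatorial field at the same r, so the geometry factor is 2/1.
B₂ = B₁ · (2/1) · (r₁/r₂)³ = 5.48×10⁻⁵ · 2 · (0.412/1.03)³.
(r₁/r₂)³ = (0.4)³ = 0.064.
B₂ ≈ 7.014×10⁻⁶ T.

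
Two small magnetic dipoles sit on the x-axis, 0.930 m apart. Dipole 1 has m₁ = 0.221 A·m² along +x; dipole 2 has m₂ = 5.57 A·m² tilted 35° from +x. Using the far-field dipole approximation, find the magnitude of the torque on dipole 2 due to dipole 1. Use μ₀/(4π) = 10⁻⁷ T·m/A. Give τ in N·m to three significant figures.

τ ≈ 1.76×10⁻⁷ N·m

Dipole B is on the axis of dipole A, so B₁ there is axial: B₁ = (μ₀/4π)·2m₁/r³ along +x.
B₁ = 2(10⁻⁷)(0.221)/(0.930)³ = 5.495×10⁻⁸ T.
τ = m₂ B₁ sinθ.
τ = (5.57)(5.495×10⁻⁸)·sin35° = 1.756×10⁻⁷ N·m.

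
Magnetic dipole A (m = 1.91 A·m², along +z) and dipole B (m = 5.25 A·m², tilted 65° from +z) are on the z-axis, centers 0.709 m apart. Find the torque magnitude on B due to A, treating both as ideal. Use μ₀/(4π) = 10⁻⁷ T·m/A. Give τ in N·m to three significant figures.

Dipole B is on the axis of dipole A, so B₁ there is axial: B₁ = (μ₀/4π)·2m₁/r³ along +z.
B₁ = 2(10⁻⁷)(1.91)/(0.709)³ = 1.072×10⁻⁶ T.
τ = m₂ B₁ sinθ.
τ = (5.25)(1.072×10⁻⁶)·sin65° = 5.100×10⁻⁶ N·m.

τ ≈ 5.10×10⁻⁶ N·m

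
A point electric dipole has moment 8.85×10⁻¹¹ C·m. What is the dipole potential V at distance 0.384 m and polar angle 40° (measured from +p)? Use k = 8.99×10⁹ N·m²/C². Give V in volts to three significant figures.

The dipole potential is V = kp cosθ / r².
V = (8.99×10⁹)(8.85×10⁻¹¹)·cos40° / (0.384)² = 4.133 V.

V ≈ 4.13 V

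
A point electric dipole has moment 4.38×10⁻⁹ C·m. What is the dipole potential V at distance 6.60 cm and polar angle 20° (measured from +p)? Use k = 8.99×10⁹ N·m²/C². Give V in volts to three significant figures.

The dipole potential is V = kp cosθ / r².
V = (8.99×10⁹)(4.38×10⁻⁹)·cos20° / (0.0660)² = 8494 V.

V ≈ 8490 V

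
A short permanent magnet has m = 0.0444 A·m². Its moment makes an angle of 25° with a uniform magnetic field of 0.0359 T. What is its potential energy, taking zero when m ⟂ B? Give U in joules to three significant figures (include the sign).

U ≈ -0.00144 J

U = −m·B = −mB cosθ.
U = −(0.0444)(0.0359)·cos25° = -0.001445 J.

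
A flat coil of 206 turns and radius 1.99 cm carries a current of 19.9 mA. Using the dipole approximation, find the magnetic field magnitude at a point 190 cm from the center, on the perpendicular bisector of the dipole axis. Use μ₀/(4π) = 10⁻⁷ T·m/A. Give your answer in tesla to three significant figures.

B ≈ 7.44×10⁻¹¹ T

m = NIA = NIπa² = 206·(0.0199)·π·(0.0199)² = 0.00510 A·m².
In the equatorial plane B = (μ₀/4π)·m/r³ (half the axial value).
B = (10⁻⁷)·(0.00510) / (1.90)³ = 7.435×10⁻¹¹ T.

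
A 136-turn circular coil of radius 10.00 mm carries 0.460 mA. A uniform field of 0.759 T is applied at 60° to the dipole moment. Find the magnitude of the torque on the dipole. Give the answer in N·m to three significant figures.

τ ≈ 1.29×10⁻⁵ N·m

m = NIA = NIπa² = 136·(4.60×10⁻⁴)·π·(0.0100)² = 1.965×10⁻⁵ A·m².
Torque on a magnetic dipole: τ = mB sinθ.
τ = (1.965×10⁻⁵)(0.759)·sin60° = 1.292×10⁻⁵ N·m.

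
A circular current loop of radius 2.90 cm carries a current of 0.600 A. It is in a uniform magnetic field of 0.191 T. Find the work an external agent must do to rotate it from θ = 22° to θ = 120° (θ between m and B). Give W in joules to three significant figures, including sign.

W ≈ 4.32×10⁻⁴ J

Magnetic moment m = IA = Iπa² = (0.600)·π·(0.0290)² = 0.001585 A·m².
W_ext = ΔU = −mB cosθ₂ + mB cosθ₁ = mB(cosθ₁ − cosθ₂).
W = (0.001585)(0.191)·(cos22° − cos120°) = (3.027×10⁻⁴)·(+1.4272) = 4.321×10⁻⁴ J.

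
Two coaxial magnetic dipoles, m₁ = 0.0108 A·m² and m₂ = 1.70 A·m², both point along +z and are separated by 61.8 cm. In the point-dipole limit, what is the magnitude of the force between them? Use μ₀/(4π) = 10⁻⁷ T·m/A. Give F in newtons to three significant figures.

F ≈ 7.55×10⁻⁸ N

On-axis B of dipole 1: B = (μ₀/4π)·2m₁/r³. Force on dipole 2: F = m₂·dB/dr.
dB/dr = −(μ₀/4π)·6m₁/r⁴, so |F| = (μ₀/4π)·6m₁m₂/r⁴.
F = 6(10⁻⁷)(0.0108)(1.70)/(0.618)⁴ = 7.552×10⁻⁸ N.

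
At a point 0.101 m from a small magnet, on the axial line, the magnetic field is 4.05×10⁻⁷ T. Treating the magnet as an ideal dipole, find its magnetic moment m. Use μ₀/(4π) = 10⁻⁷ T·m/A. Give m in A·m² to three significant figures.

On axis B = (μ₀/4π)·2m/r³, so m = Br³·4π/(μ₀·2).
m = (4.05×10⁻⁷)·(0.101)³ / (2·10⁻⁷) = 0.002086 A·m².

m ≈ 0.00209 A·m²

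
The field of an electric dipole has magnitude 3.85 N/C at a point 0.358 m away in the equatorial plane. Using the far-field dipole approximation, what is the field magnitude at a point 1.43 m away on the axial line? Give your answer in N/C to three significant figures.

Dipole fields scale as 1/r³ in the far field.
The axial field is twice the equatorial field at the same r, so the geometry factor is 2/1.
E₂ = E₁ · (2/1) · (r₁/r₂)³ = 3.85 · 2 · (0.358/1.43)³.
(r₁/r₂)³ = (0.2503)³ = 0.01569.
E₂ ≈ 0.1208 N/C.

E ≈ 0.121 N/C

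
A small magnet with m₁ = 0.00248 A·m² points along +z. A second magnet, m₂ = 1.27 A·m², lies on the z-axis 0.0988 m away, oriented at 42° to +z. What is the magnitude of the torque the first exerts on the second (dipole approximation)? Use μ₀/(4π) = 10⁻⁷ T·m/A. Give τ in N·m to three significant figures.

τ ≈ 4.37×10⁻⁷ N·m

Dipole B is on the axis of dipole A, so B₁ there is axial: B₁ = (μ₀/4π)·2m₁/r³ along +z.
B₁ = 2(10⁻⁷)(0.00248)/(0.0988)³ = 5.143×10⁻⁷ T.
τ = m₂ B₁ sinθ.
τ = (1.27)(5.143×10⁻⁷)·sin42° = 4.370×10⁻⁷ N·m.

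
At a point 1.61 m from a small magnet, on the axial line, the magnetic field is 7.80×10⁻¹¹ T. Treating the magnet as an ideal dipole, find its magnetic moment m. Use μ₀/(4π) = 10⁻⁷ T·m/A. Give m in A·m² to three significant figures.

On axis B = (μ₀/4π)·2m/r³, so m = Br³·4π/(μ₀·2).
m = (7.80×10⁻¹¹)·(1.61)³ / (2·10⁻⁷) = 0.001628 A·m².

m ≈ 0.00163 A·m²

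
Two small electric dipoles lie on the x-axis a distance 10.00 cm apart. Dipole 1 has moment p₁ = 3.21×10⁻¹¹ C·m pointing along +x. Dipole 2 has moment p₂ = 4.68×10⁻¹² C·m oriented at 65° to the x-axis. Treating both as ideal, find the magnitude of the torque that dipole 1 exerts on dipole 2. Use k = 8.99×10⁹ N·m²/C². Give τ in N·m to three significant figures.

τ ≈ 2.45×10⁻⁹ N·m

The second dipole sits on the axis of the first, so the field there is axial: E₁ = 2kp₁/r³ along +x.
E₁ = 2(8.99×10⁹)(3.21×10⁻¹¹)/(0.100)³ = 577.2 N/C.
Torque on the second dipole: τ = p₂ E₁ sinθ.
τ = (4.68×10⁻¹²)(577.2)·sin65° = 2.448×10⁻⁹ N·m.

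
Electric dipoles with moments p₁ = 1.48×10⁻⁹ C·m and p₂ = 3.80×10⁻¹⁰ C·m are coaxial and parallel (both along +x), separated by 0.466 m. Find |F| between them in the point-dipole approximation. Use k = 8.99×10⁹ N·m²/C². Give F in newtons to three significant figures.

On-axis field of dipole 1 at distance r: E = 2kp₁/r³. Force on dipole 2 is F = p₂·dE/dr (gradient along axis).
dE/dr = −6kp₁/r⁴, so |F| = 6kp₁p₂/r⁴ (attractive for aligned moments).
F = 6(8.99×10⁹)(1.48×10⁻⁹)(3.80×10⁻¹⁰)/(0.466)⁴ = 6.433×10⁻⁷ N.

F ≈ 6.43×10⁻⁷ N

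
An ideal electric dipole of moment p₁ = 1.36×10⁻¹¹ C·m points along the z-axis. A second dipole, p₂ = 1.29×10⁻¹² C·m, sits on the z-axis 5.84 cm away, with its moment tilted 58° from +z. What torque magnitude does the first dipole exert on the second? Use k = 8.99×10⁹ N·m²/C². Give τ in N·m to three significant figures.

The second dipole sits on the axis of the first, so the field there is axial: E₁ = 2kp₁/r³ along +z.
E₁ = 2(8.99×10⁹)(1.36×10⁻¹¹)/(0.0584)³ = 1228 N/C.
Torque on the second dipole: τ = p₂ E₁ sinθ.
τ = (1.29×10⁻¹²)(1228)·sin58° = 1.343×10⁻⁹ N·m.

τ ≈ 1.34×10⁻⁹ N·m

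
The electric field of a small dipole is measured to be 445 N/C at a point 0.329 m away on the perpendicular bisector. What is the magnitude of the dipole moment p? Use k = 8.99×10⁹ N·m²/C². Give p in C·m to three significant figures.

p ≈ 1.76×10⁻⁹ C·m

In the equatorial plane E = kp/r³, so p = Er³/(k).
p = (445)·(0.329)³ / (8.99×10⁹) = 1.763×10⁻⁹ C·m.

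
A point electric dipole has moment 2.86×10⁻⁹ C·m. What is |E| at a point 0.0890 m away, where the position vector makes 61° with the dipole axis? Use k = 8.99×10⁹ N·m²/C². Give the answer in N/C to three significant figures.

At angle θ the dipole field magnitude is E = (kp/r³)·√(1 + 3cos²θ).
kp/r³ = (8.99×10⁹)(2.86×10⁻⁹) / (0.0890)³ = 3.647×10⁴ N/C.
√(1 + 3cos²61°) = √(1 + 3·0.2350) = √1.7051 ≈ 1.3058.
E ≈ 3.647×10⁴ × 1.306 = 4.762×10⁴ N/C.

E ≈ 4.76×10⁴ N/C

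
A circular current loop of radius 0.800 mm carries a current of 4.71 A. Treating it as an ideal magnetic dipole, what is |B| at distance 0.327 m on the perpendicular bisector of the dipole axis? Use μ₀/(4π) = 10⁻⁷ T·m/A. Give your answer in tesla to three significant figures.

B ≈ 2.71×10⁻¹¹ T

Magnetic moment m = IA = Iπa² = (4.71)·π·(8.00×10⁻⁴)² = 9.47×10⁻⁶ A·m².
In the equatorial plane B = (μ₀/4π)·m/r³ (half the axial value).
B = (10⁻⁷)·(9.47×10⁻⁶) / (0.327)³ = 2.708×10⁻¹¹ T.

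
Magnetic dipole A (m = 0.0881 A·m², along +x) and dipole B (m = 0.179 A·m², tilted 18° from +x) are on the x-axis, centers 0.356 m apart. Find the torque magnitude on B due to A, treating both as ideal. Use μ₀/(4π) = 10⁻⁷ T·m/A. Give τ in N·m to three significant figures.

τ ≈ 2.16×10⁻⁸ N·m

Dipole B is on the axis of dipole A, so B₁ there is axial: B₁ = (μ₀/4π)·2m₁/r³ along +x.
B₁ = 2(10⁻⁷)(0.0881)/(0.356)³ = 3.905×10⁻⁷ T.
τ = m₂ B₁ sinθ.
τ = (0.179)(3.905×10⁻⁷)·sin18° = 2.160×10⁻⁸ N·m.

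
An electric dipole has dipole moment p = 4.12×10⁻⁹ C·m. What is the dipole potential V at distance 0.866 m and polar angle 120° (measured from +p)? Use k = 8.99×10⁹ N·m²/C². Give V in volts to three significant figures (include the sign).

The dipole potential is V = kp cosθ / r².
V = (8.99×10⁹)(4.12×10⁻⁹)·cos120° / (0.866)² = -24.69 V.

V ≈ -24.7 V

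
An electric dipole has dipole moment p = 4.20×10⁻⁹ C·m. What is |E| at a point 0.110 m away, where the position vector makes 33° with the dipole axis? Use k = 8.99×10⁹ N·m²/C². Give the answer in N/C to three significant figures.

At angle θ the dipole field magnitude is E = (kp/r³)·√(1 + 3cos²θ).
kp/r³ = (8.99×10⁹)(4.20×10⁻⁹) / (0.110)³ = 2.837×10⁴ N/C.
√(1 + 3cos²33°) = √(1 + 3·0.7034) = √3.1101 ≈ 1.7635.
E ≈ 2.837×10⁴ × 1.764 = 5.003×10⁴ N/C.

E ≈ 5.00×10⁴ N/C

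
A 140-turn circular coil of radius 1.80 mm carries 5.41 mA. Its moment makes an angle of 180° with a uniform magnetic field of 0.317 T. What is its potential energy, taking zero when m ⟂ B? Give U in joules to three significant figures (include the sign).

m = NIA = NIπa² = 140·(0.00541)·π·(0.00180)² = 7.709×10⁻⁶ A·m².
U = −m·B = −mB cosθ.
U = −(7.709×10⁻⁶)(0.317)·cos180° = 2.444×10⁻⁶ J.

U ≈ 2.44×10⁻⁶ J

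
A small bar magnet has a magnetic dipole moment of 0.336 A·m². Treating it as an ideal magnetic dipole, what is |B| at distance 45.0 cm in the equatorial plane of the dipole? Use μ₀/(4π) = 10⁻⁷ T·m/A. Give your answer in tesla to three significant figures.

In the equatorial plane B = (μ₀/4π)·m/r³ (half the axial value).
B = (10⁻⁷)·(0.336) / (0.450)³ = 3.687×10⁻⁷ T.

B ≈ 3.69×10⁻⁷ T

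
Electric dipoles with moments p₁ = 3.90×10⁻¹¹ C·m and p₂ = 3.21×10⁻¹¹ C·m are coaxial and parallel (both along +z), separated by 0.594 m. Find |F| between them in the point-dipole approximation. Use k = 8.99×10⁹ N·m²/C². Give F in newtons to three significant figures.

On-axis field of dipole 1 at distance r: E = 2kp₁/r³. Force on dipole 2 is F = p₂·dE/dr (gradient along axis).
dE/dr = −6kp₁/r⁴, so |F| = 6kp₁p₂/r⁴ (attractive for aligned moments).
F = 6(8.99×10⁹)(3.90×10⁻¹¹)(3.21×10⁻¹¹)/(0.594)⁴ = 5.424×10⁻¹⁰ N.

F ≈ 5.42×10⁻¹⁰ N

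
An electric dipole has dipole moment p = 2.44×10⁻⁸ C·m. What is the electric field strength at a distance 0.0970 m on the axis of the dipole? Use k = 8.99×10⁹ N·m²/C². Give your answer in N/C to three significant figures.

On the dipole axis E = 2kp/r³.
E = 2·(8.99×10⁹)(2.44×10⁻⁸) / (0.0970)³ = 4.807×10⁵ N/C.

E ≈ 4.81×10⁵ N/C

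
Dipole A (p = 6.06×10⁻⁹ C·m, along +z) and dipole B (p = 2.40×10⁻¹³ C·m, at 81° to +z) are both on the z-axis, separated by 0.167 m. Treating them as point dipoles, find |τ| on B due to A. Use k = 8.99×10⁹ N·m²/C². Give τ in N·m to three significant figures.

The second dipole sits on the axis of the first, so the field there is axial: E₁ = 2kp₁/r³ along +z.
E₁ = 2(8.99×10⁹)(6.06×10⁻⁹)/(0.167)³ = 2.339×10⁴ N/C.
Torque on the second dipole: τ = p₂ E₁ sinθ.
τ = (2.40×10⁻¹³)(2.339×10⁴)·sin81° = 5.546×10⁻⁹ N·m.

τ ≈ 5.55×10⁻⁹ N·m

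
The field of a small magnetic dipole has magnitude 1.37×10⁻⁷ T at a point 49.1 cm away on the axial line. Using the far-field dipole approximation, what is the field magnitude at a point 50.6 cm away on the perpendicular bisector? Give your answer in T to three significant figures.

B ≈ 6.26×10⁻⁸ T

Dipole fields scale as 1/r³ in the far field.
The axial field is twice the equatorial field at the same r, so the geometry factor is 1/2.
B₂ = B₁ · (1/2) · (r₁/r₂)³ = 1.37×10⁻⁷ · 0.5 · (49.1/50.6)³.
(r₁/r₂)³ = (0.9704)³ = 0.9137.
B₂ ≈ 6.259×10⁻⁸ T.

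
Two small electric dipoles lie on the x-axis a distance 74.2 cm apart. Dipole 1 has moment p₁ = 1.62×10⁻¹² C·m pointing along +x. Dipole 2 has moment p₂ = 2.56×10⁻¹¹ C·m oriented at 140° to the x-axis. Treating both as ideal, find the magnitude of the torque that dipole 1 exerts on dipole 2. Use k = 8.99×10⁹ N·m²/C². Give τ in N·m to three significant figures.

τ ≈ 1.17×10⁻¹² N·m

The second dipole sits on the axis of the first, so the field there is axial: E₁ = 2kp₁/r³ along +x.
E₁ = 2(8.99×10⁹)(1.62×10⁻¹²)/(0.742)³ = 0.07130 N/C.
Torque on the second dipole: τ = p₂ E₁ sinθ.
τ = (2.56×10⁻¹¹)(0.07130)·sin140° = 1.173×10⁻¹² N·m.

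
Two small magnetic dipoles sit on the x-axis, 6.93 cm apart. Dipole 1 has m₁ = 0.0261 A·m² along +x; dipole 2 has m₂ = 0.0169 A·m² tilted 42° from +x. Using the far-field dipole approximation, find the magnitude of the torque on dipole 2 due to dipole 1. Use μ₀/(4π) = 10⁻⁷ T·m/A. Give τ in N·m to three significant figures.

Dipole B is on the axis of dipole A, so B₁ there is axial: B₁ = (μ₀/4π)·2m₁/r³ along +x.
B₁ = 2(10⁻⁷)(0.0261)/(0.0693)³ = 1.568×10⁻⁵ T.
τ = m₂ B₁ sinθ.
τ = (0.0169)(1.568×10⁻⁵)·sin42° = 1.774×10⁻⁷ N·m.

τ ≈ 1.77×10⁻⁷ N·m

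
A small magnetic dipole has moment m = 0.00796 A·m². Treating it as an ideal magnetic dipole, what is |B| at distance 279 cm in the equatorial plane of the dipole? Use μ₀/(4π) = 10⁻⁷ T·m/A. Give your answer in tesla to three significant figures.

In the equatorial plane B = (μ₀/4π)·m/r³ (half the axial value).
B = (10⁻⁷)·(0.00796) / (2.79)³ = 3.665×10⁻¹¹ T.

B ≈ 3.67×10⁻¹¹ T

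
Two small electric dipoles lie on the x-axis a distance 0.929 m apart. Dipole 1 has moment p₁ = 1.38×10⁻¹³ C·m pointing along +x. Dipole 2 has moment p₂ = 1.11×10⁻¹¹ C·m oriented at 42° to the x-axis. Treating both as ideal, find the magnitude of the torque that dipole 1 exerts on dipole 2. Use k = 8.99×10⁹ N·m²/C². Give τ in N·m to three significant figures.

The second dipole sits on the axis of the first, so the field there is axial: E₁ = 2kp₁/r³ along +x.
E₁ = 2(8.99×10⁹)(1.38×10⁻¹³)/(0.929)³ = 0.003095 N/C.
Torque on the second dipole: τ = p₂ E₁ sinθ.
τ = (1.11×10⁻¹¹)(0.003095)·sin42° = 2.299×10⁻¹⁴ N·m.

τ ≈ 2.30×10⁻¹⁴ N·m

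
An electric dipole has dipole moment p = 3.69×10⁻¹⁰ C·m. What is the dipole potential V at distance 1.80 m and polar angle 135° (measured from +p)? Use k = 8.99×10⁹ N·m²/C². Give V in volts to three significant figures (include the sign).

V ≈ -0.724 V

The dipole potential is V = kp cosθ / r².
V = (8.99×10⁹)(3.69×10⁻¹⁰)·cos135° / (1.80)² = -0.7240 V.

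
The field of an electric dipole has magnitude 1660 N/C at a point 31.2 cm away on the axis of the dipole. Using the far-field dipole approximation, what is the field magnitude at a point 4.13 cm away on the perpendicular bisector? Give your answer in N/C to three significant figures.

E ≈ 3.58×10⁵ N/C

Dipole fields scale as 1/r³ in the far field.
The axial field is twice the equatorial field at the same r, so the geometry factor is 1/2.
E₂ = E₁ · (1/2) · (r₁/r₂)³ = 1660 · 0.5 · (31.2/4.13)³.
(r₁/r₂)³ = (7.554)³ = 431.1.
E₂ ≈ 3.578×10⁵ N/C.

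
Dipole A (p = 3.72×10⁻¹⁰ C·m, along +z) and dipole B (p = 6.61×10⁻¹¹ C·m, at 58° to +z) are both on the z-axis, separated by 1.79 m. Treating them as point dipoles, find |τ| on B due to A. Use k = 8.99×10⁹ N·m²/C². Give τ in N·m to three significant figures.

The second dipole sits on the axis of the first, so the field there is axial: E₁ = 2kp₁/r³ along +z.
E₁ = 2(8.99×10⁹)(3.72×10⁻¹⁰)/(1.79)³ = 1.166 N/C.
Torque on the second dipole: τ = p₂ E₁ sinθ.
τ = (6.61×10⁻¹¹)(1.166)·sin58° = 6.537×10⁻¹¹ N·m.

τ ≈ 6.54×10⁻¹¹ N·m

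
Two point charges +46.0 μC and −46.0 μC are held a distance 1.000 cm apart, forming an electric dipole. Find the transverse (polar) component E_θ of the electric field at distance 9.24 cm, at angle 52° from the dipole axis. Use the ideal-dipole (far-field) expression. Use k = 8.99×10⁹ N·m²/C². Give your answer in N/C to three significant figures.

Dipole moment p = qd = (4.60×10⁻⁵ C)(0.0100 m) = 4.60×10⁻⁷ C·m.
For a dipole, E_θ = (kp sinθ)/r³.
kp/r³ = (8.99×10⁹)(4.60×10⁻⁷)/(0.0924)³ = 5.242×10⁶ N/C.
E_θ = 5.242×10⁶·sin52° = 4.131×10⁶ N/C.

E_θ ≈ 4.13×10⁶ N/C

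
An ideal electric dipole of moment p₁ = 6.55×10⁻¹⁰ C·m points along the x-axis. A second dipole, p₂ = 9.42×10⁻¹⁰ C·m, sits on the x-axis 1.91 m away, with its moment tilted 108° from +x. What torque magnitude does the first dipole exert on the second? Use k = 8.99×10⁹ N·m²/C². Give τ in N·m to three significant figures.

The second dipole sits on the axis of the first, so the field there is axial: E₁ = 2kp₁/r³ along +x.
E₁ = 2(8.99×10⁹)(6.55×10⁻¹⁰)/(1.91)³ = 1.690 N/C.
Torque on the second dipole: τ = p₂ E₁ sinθ.
τ = (9.42×10⁻¹⁰)(1.690)·sin108° = 1.514×10⁻⁹ N·m.

τ ≈ 1.51×10⁻⁹ N·m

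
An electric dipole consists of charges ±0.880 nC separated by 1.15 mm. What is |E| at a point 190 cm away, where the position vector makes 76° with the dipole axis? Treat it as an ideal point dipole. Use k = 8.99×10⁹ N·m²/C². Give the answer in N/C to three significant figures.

E ≈ 0.00144 N/C

Dipole moment p = qd = (8.80×10⁻¹⁰ C)(0.00115 m) = 1.012×10⁻¹² C·m.
At angle θ the dipole field magnitude is E = (kp/r³)·√(1 + 3cos²θ).
kp/r³ = (8.99×10⁹)(1.012×10⁻¹²) / (1.90)³ = 0.001326 N/C.
√(1 + 3cos²76°) = √(1 + 3·0.0585) = √1.1756 ≈ 1.0842.
E ≈ 0.001326 × 1.084 = 0.001438 N/C.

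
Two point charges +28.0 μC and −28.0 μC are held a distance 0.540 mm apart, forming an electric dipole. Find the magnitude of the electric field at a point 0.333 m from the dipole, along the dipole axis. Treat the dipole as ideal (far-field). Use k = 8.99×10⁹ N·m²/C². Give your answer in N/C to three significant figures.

Dipole moment p = qd = (2.80×10⁻⁵ C)(5.40×10⁻⁴ m) = 1.512×10⁻⁸ C·m.
On the dipole axis E = 2kp/r³.
E = 2·(8.99×10⁹)(1.512×10⁻⁸) / (0.333)³ = 7362 N/C.

E ≈ 7360 N/C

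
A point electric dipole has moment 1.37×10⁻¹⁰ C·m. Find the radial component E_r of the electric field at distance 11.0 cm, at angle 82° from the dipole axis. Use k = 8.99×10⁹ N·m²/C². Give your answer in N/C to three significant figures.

For a dipole, E_r = (2kp cosθ)/r³.
kp/r³ = (8.99×10⁹)(1.37×10⁻¹⁰)/(0.110)³ = 925.3 N/C.
E_r = 2·925.3·cos82° = 257.6 N/C.

E_r ≈ 258 N/C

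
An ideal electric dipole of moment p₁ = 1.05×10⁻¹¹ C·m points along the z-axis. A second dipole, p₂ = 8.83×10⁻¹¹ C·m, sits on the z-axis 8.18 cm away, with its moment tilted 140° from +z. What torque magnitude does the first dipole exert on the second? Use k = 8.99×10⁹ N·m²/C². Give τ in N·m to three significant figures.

τ ≈ 1.96×10⁻⁸ N·m

The second dipole sits on the axis of the first, so the field there is axial: E₁ = 2kp₁/r³ along +z.
E₁ = 2(8.99×10⁹)(1.05×10⁻¹¹)/(0.0818)³ = 344.9 N/C.
Torque on the second dipole: τ = p₂ E₁ sinθ.
τ = (8.83×10⁻¹¹)(344.9)·sin140° = 1.958×10⁻⁸ N·m.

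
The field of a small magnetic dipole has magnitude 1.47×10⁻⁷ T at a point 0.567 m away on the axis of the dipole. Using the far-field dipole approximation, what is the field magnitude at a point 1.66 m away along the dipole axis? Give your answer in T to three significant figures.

Dipole fields scale as 1/r³ in the far field; the geometry is the same at both points.
B₂ = B₁ · (r₁/r₂)³ = 1.47×10⁻⁷ · (0.567/1.66)³.
(r₁/r₂)³ = (0.3416)³ = 0.03985.
B₂ ≈ 5.858×10⁻⁹ T.

B ≈ 5.86×10⁻⁹ T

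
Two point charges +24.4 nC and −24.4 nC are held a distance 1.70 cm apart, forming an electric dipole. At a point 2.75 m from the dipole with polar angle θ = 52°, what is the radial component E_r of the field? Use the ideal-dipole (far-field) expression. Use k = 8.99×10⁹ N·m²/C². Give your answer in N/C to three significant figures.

E_r ≈ 0.221 N/C

Dipole moment p = qd = (2.44×10⁻⁸ C)(0.0170 m) = 4.148×10⁻¹⁰ C·m.
For a dipole, E_r = (2kp cosθ)/r³.
kp/r³ = (8.99×10⁹)(4.148×10⁻¹⁰)/(2.75)³ = 0.1793 N/C.
E_r = 2·0.1793·cos52° = 0.2208 N/C.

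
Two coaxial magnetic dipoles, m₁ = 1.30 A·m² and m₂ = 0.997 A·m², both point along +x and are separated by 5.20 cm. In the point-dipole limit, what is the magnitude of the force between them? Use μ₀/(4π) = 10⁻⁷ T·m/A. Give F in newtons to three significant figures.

On-axis B of dipole 1: B = (μ₀/4π)·2m₁/r³. Force on dipole 2: F = m₂·dB/dr.
dB/dr = −(μ₀/4π)·6m₁/r⁴, so |F| = (μ₀/4π)·6m₁m₂/r⁴.
F = 6(10⁻⁷)(1.30)(0.997)/(0.0520)⁴ = 0.1064 N.

F ≈ 0.106 N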